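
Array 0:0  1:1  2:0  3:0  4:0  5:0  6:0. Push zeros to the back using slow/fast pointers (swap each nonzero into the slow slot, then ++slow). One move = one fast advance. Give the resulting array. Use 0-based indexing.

[1, 0, 0, 0, 0, 0, 0]

(s=0,f=0) a[fast]=0 → fast++
(s=0,f=1) a[fast]=1≠0 swap→a[0]=1 → slow++,fast++
(s=1,f=2) a[fast]=0 → fast++
(s=1,f=3) a[fast]=0 → fast++
(s=1,f=4) a[fast]=0 → fast++
(s=1,f=5) a[fast]=0 → fast++
(s=1,f=6) a[fast]=0 → fast++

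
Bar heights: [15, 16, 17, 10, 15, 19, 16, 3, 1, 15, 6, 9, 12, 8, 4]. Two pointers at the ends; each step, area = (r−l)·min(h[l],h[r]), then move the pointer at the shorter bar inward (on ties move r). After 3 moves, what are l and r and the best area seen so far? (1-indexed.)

l=1 r=15: min(15,4)*14=56 best=56 *, r--
l=1 r=14: min(15,8)*13=104 best=104 *, r--
l=1 r=13: min(15,12)*12=144 best=144 *, r--

l=1, r=12, best area=144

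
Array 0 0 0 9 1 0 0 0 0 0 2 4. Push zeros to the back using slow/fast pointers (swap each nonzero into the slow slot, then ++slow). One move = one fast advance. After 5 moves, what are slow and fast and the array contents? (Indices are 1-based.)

slow=3, fast=6, a=[9, 1, 0, 0, 0, 0, 0, 0, 0, 0, 2, 4]

(s=1,f=1) a[fast]=0 → fast++
(s=1,f=2) a[fast]=0 → fast++
(s=1,f=3) a[fast]=0 → fast++
(s=1,f=4) a[fast]=9≠0 swap→a[1]=9 → slow++,fast++
(s=2,f=5) a[fast]=1≠0 swap→a[2]=1 → slow++,fast++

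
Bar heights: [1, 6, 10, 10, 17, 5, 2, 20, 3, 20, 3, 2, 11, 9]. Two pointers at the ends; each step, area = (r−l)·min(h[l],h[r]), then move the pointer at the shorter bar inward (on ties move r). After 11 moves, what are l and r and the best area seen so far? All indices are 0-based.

l=7, r=9, best area=100

l=0 r=13: min(1,9)*13=13 best=13 *, l++
l=1 r=13: min(6,9)*12=72 best=72 *, l++
l=2 r=13: min(10,9)*11=99 best=99 *, r--
l=2 r=12: min(10,11)*10=100 best=100 *, l++
l=3 r=12: min(10,11)*9=90 best=100, l++
l=4 r=12: min(17,11)*8=88 best=100, r--
l=4 r=11: min(17,2)*7=14 best=100, r--
l=4 r=10: min(17,3)*6=18 best=100, r--
l=4 r=9: min(17,20)*5=85 best=100, l++
l=5 r=9: min(5,20)*4=20 best=100, l++
l=6 r=9: min(2,20)*3=6 best=100, l++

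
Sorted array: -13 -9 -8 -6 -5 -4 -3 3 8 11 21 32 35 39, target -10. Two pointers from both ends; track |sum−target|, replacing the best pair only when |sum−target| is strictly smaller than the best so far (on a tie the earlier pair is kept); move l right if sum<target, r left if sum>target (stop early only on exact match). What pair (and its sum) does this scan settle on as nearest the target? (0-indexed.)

pair (-13, 3) with sum -10 (|Δ|=0)

[0,13] -13+39=26 d=36 * → r--
[0,12] -13+35=22 d=32 * → r--
[0,11] -13+32=19 d=29 * → r--
[0,10] -13+21=8 d=18 * → r--
[0,9] -13+11=-2 d=8 * → r--
[0,8] -13+8=-5 d=5 * → r--
[0,7] -13+3=-10 d=0 * → stop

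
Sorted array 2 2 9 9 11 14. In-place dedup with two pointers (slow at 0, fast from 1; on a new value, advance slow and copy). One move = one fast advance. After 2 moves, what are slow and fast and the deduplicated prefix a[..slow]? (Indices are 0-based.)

slow=1, fast=3, prefix=[2, 9]

slow=0 fast=1: a[fast]=2=a[slow] dup, fast++
slow=0 fast=2: a[fast]=9≠a[slow]=2 write a[1]=9, slow++,fast++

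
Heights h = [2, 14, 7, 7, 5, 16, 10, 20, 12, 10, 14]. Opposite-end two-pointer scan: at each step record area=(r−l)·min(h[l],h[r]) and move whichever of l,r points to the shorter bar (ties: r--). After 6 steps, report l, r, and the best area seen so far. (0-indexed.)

l=3, r=7, best area=126

[0,10] min(2,14)*10=20 best=20 * → l++
[1,10] min(14,14)*9=126 best=126 * → r--
[1,9] min(14,10)*8=80 best=126 → r--
[1,8] min(14,12)*7=84 best=126 → r--
[1,7] min(14,20)*6=84 best=126 → l++
[2,7] min(7,20)*5=35 best=126 → l++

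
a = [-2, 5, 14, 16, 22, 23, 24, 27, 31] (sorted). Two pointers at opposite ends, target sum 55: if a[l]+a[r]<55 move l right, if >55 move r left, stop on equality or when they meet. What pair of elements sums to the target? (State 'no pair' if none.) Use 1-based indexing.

l=1 r=9: -2+31=29 <55, l++
l=2 r=9: 5+31=36 <55, l++
l=3 r=9: 14+31=45 <55, l++
l=4 r=9: 16+31=47 <55, l++
l=5 r=9: 22+31=53 <55, l++
l=6 r=9: 23+31=54 <55, l++
l=7 r=9: 24+31=55, found

(24, 31)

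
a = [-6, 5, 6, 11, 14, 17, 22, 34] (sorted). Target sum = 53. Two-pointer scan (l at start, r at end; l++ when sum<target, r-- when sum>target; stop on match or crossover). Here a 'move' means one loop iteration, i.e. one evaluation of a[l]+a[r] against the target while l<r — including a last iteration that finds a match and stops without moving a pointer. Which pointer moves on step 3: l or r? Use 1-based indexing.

l

[1,8] -6+34=28 <53 → l++
[2,8] 5+34=39 <53 → l++
[3,8] 6+34=40 <53 → l++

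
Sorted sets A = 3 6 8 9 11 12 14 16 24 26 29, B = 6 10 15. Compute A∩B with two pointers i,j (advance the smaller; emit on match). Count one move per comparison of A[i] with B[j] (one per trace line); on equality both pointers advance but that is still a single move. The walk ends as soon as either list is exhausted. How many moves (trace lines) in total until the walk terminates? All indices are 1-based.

9 moves

[i=1,j=1] 3<6 → i++
[i=2,j=1] 6==6 emit → i++,j++
[i=3,j=2] 8<10 → i++
[i=4,j=2] 9<10 → i++
[i=5,j=2] 11>10 → j++
[i=5,j=3] 11<15 → i++
[i=6,j=3] 12<15 → i++
[i=7,j=3] 14<15 → i++
[i=8,j=3] 16>15 → j++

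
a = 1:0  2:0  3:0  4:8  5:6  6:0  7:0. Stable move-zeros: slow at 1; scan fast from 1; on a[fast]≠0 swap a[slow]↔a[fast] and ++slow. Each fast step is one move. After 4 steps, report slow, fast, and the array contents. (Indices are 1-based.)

(s=1,f=1) a[fast]=0 → fast++
(s=1,f=2) a[fast]=0 → fast++
(s=1,f=3) a[fast]=0 → fast++
(s=1,f=4) a[fast]=8≠0 swap→a[1]=8 → slow++,fast++

slow=2, fast=5, a=[8, 0, 0, 0, 6, 0, 0]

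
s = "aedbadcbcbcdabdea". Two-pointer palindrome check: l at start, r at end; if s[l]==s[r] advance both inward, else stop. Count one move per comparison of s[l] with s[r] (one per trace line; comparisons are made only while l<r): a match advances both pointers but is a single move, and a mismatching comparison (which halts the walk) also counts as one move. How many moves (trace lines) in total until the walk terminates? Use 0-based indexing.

8 moves

[0,16] 'a'=='a' → l++,r--
[1,15] 'e'=='e' → l++,r--
[2,14] 'd'=='d' → l++,r--
[3,13] 'b'=='b' → l++,r--
[4,12] 'a'=='a' → l++,r--
[5,11] 'd'=='d' → l++,r--
[6,10] 'c'=='c' → l++,r--
[7,9] 'b'=='b' → l++,r--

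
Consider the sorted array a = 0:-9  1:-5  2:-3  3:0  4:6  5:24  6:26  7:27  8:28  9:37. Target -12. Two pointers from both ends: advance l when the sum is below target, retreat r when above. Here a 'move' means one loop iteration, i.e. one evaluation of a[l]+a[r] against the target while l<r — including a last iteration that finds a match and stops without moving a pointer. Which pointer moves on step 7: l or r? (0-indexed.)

r

[0,9] -9+37=28 >-12 → r--
[0,8] -9+28=19 >-12 → r--
[0,7] -9+27=18 >-12 → r--
[0,6] -9+26=17 >-12 → r--
[0,5] -9+24=15 >-12 → r--
[0,4] -9+6=-3 >-12 → r--
[0,3] -9+0=-9 >-12 → r--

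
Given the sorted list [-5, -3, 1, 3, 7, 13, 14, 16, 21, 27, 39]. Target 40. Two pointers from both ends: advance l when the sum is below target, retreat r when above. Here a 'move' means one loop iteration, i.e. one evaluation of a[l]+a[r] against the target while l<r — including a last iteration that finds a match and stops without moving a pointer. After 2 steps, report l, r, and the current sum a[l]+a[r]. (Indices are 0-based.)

l=2, r=10, sum=40

l=0 r=10: -5+39=34 <40, l++
l=1 r=10: -3+39=36 <40, l++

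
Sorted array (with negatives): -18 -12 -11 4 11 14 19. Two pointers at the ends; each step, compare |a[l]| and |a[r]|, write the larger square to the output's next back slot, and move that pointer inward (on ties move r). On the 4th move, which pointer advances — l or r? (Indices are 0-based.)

l

l=0 r=6: |-18|<=|19| out[6]=361, r--
l=0 r=5: |-18|>|14| out[5]=324, l++
l=1 r=5: |-12|<=|14| out[4]=196, r--
l=1 r=4: |-12|>|11| out[3]=144, l++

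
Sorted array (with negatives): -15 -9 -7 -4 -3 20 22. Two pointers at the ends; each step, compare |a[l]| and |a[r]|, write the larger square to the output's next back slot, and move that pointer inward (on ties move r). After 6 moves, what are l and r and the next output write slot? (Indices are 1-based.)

[1,7] |-15|<=|22| out[7]=484 → r--
[1,6] |-15|<=|20| out[6]=400 → r--
[1,5] |-15|>|-3| out[5]=225 → l++
[2,5] |-9|>|-3| out[4]=81 → l++
[3,5] |-7|>|-3| out[3]=49 → l++
[4,5] |-4|>|-3| out[2]=16 → l++

l=5, r=5, next write slot=1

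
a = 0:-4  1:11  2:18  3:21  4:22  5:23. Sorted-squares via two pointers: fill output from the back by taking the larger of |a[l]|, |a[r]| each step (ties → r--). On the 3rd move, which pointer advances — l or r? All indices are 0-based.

r

[0,5] |-4|<=|23| out[5]=529 → r--
[0,4] |-4|<=|22| out[4]=484 → r--
[0,3] |-4|<=|21| out[3]=441 → r--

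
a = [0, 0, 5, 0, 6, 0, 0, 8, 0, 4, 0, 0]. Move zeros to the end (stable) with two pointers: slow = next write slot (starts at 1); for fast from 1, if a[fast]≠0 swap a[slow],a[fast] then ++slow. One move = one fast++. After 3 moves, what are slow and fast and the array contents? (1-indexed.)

slow=2, fast=4, a=[5, 0, 0, 0, 6, 0, 0, 8, 0, 4, 0, 0]

slow=1 fast=1: a[fast]=0, fast++
slow=1 fast=2: a[fast]=0, fast++
slow=1 fast=3: a[fast]=5≠0 swap→a[1]=5, slow++,fast++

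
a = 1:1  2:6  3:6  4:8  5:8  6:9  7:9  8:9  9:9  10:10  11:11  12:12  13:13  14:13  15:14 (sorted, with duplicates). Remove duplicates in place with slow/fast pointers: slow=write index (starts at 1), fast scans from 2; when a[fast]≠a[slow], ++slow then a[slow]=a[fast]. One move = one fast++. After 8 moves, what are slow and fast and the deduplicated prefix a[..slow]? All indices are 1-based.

slow=4, fast=10, prefix=[1, 6, 8, 9]

(s=1,f=2) a[fast]=6≠a[slow]=1 write a[2]=6 → slow++,fast++
(s=2,f=3) a[fast]=6=a[slow] dup → fast++
(s=2,f=4) a[fast]=8≠a[slow]=6 write a[3]=8 → slow++,fast++
(s=3,f=5) a[fast]=8=a[slow] dup → fast++
(s=3,f=6) a[fast]=9≠a[slow]=8 write a[4]=9 → slow++,fast++
(s=4,f=7) a[fast]=9=a[slow] dup → fast++
(s=4,f=8) a[fast]=9=a[slow] dup → fast++
(s=4,f=9) a[fast]=9=a[slow] dup → fast++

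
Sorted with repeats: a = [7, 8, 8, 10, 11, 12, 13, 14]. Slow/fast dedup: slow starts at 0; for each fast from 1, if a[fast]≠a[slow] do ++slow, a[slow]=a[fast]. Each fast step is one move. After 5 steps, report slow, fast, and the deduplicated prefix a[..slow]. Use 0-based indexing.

slow=0 fast=1: a[fast]=8≠a[slow]=7 write a[1]=8, slow++,fast++
slow=1 fast=2: a[fast]=8=a[slow] dup, fast++
slow=1 fast=3: a[fast]=10≠a[slow]=8 write a[2]=10, slow++,fast++
slow=2 fast=4: a[fast]=11≠a[slow]=10 write a[3]=11, slow++,fast++
slow=3 fast=5: a[fast]=12≠a[slow]=11 write a[4]=12, slow++,fast++

slow=4, fast=6, prefix=[7, 8, 10, 11, 12]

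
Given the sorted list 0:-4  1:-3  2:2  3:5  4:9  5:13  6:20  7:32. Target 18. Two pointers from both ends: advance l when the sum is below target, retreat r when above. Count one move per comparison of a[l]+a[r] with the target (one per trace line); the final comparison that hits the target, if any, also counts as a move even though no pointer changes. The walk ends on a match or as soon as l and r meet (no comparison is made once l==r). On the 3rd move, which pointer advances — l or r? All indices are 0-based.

l

l=0 r=7: -4+32=28 >18, r--
l=0 r=6: -4+20=16 <18, l++
l=1 r=6: -3+20=17 <18, l++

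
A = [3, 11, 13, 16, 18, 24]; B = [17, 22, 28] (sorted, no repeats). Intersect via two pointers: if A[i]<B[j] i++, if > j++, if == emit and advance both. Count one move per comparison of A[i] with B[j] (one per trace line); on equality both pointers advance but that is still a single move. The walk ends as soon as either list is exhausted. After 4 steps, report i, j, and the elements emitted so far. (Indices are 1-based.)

i=5, j=1, emitted=[]

[i=1,j=1] 3<17 → i++
[i=2,j=1] 11<17 → i++
[i=3,j=1] 13<17 → i++
[i=4,j=1] 16<17 → i++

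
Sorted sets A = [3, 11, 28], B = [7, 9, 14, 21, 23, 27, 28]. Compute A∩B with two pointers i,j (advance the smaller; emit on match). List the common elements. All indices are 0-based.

intersection = [28]

i=0 j=0: 3<7, i++
i=1 j=0: 11>7, j++
i=1 j=1: 11>9, j++
i=1 j=2: 11<14, i++
i=2 j=2: 28>14, j++
i=2 j=3: 28>21, j++
i=2 j=4: 28>23, j++
i=2 j=5: 28>27, j++
i=2 j=6: 28==28 emit, i++,j++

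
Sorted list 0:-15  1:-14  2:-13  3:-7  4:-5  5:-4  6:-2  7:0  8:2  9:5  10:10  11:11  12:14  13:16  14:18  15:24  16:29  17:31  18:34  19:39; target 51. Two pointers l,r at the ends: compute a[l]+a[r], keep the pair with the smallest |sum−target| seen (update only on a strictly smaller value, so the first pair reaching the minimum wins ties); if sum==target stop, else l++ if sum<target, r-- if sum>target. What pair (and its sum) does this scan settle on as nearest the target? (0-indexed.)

pair (11, 39) with sum 50 (|Δ|=1)

[0,19] -15+39=24 d=27 * → l++
[1,19] -14+39=25 d=26 * → l++
[2,19] -13+39=26 d=25 * → l++
[3,19] -7+39=32 d=19 * → l++
[4,19] -5+39=34 d=17 * → l++
[5,19] -4+39=35 d=16 * → l++
[6,19] -2+39=37 d=14 * → l++
[7,19] 0+39=39 d=12 * → l++
[8,19] 2+39=41 d=10 * → l++
[9,19] 5+39=44 d=7 * → l++
[10,19] 10+39=49 d=2 * → l++
[11,19] 11+39=50 d=1 * → l++
[12,19] 14+39=53 d=2 → r--
[12,18] 14+34=48 d=3 → l++
[13,18] 16+34=50 d=1 → l++
[14,18] 18+34=52 d=1 → r--
[14,17] 18+31=49 d=2 → l++
[15,17] 24+31=55 d=4 → r--
[15,16] 24+29=53 d=2 → r--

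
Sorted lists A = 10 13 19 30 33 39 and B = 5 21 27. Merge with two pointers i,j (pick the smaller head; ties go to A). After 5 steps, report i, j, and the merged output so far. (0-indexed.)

i=3, j=2, merged so far=[5, 10, 13, 19, 21]

[i=0,j=0] A[i]=10>B[j]=5 take 5 → j++
[i=0,j=1] A[i]=10<=B[j]=21 take 10 → i++
[i=1,j=1] A[i]=13<=B[j]=21 take 13 → i++
[i=2,j=1] A[i]=19<=B[j]=21 take 19 → i++
[i=3,j=1] A[i]=30>B[j]=21 take 21 → j++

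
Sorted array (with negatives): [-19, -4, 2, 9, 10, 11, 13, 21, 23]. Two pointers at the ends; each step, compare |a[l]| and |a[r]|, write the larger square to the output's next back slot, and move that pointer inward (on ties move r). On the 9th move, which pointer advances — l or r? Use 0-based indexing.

[0,8] |-19|<=|23| out[8]=529 → r--
[0,7] |-19|<=|21| out[7]=441 → r--
[0,6] |-19|>|13| out[6]=361 → l++
[1,6] |-4|<=|13| out[5]=169 → r--
[1,5] |-4|<=|11| out[4]=121 → r--
[1,4] |-4|<=|10| out[3]=100 → r--
[1,3] |-4|<=|9| out[2]=81 → r--
[1,2] |-4|>|2| out[1]=16 → l++
[2,2] |2|<=|2| out[0]=4 → r--

r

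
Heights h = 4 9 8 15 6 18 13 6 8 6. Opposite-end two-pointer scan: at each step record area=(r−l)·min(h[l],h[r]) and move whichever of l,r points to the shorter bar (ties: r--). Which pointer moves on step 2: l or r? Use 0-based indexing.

[0,9] min(4,6)*9=36 best=36 * → l++
[1,9] min(9,6)*8=48 best=48 * → r--

r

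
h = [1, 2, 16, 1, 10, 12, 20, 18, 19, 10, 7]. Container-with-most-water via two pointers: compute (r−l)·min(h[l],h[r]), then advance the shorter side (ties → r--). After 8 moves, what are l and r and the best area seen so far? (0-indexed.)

l=6, r=8, best area=96

[0,10] min(1,7)*10=10 best=10 * → l++
[1,10] min(2,7)*9=18 best=18 * → l++
[2,10] min(16,7)*8=56 best=56 * → r--
[2,9] min(16,10)*7=70 best=70 * → r--
[2,8] min(16,19)*6=96 best=96 * → l++
[3,8] min(1,19)*5=5 best=96 → l++
[4,8] min(10,19)*4=40 best=96 → l++
[5,8] min(12,19)*3=36 best=96 → l++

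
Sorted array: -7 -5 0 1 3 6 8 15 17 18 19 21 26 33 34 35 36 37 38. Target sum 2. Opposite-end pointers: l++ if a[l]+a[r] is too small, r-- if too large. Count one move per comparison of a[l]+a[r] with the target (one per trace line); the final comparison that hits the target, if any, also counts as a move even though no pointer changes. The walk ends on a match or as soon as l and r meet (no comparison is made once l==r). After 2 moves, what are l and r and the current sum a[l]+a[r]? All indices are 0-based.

l=0, r=16, sum=29

l=0 r=18: -7+38=31 >2, r--
l=0 r=17: -7+37=30 >2, r--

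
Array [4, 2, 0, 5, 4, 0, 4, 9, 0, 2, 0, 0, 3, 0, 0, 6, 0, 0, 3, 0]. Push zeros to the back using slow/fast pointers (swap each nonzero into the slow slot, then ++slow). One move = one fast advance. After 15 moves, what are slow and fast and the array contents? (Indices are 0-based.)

slow=8, fast=15, a=[4, 2, 5, 4, 4, 9, 2, 3, 0, 0, 0, 0, 0, 0, 0, 6, 0, 0, 3, 0]

slow=0 fast=0: a[fast]=4≠0 swap→a[0]=4, slow++,fast++
slow=1 fast=1: a[fast]=2≠0 swap→a[1]=2, slow++,fast++
slow=2 fast=2: a[fast]=0, fast++
slow=2 fast=3: a[fast]=5≠0 swap→a[2]=5, slow++,fast++
slow=3 fast=4: a[fast]=4≠0 swap→a[3]=4, slow++,fast++
slow=4 fast=5: a[fast]=0, fast++
slow=4 fast=6: a[fast]=4≠0 swap→a[4]=4, slow++,fast++
slow=5 fast=7: a[fast]=9≠0 swap→a[5]=9, slow++,fast++
slow=6 fast=8: a[fast]=0, fast++
slow=6 fast=9: a[fast]=2≠0 swap→a[6]=2, slow++,fast++
slow=7 fast=10: a[fast]=0, fast++
slow=7 fast=11: a[fast]=0, fast++
slow=7 fast=12: a[fast]=3≠0 swap→a[7]=3, slow++,fast++
slow=8 fast=13: a[fast]=0, fast++
slow=8 fast=14: a[fast]=0, fast++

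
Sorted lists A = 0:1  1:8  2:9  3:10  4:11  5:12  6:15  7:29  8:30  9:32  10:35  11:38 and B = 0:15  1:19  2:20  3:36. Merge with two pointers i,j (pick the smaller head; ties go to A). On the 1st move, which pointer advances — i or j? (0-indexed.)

i=0 j=0: A[i]=1<=B[j]=15 take 1, i++

i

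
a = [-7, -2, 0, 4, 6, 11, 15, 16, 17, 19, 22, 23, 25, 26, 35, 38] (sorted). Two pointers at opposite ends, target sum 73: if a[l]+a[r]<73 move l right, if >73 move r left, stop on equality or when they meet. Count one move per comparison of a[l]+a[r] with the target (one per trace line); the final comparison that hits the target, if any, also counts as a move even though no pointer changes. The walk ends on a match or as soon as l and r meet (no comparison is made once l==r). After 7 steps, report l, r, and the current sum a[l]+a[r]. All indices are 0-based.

l=0 r=15: -7+38=31 <73, l++
l=1 r=15: -2+38=36 <73, l++
l=2 r=15: 0+38=38 <73, l++
l=3 r=15: 4+38=42 <73, l++
l=4 r=15: 6+38=44 <73, l++
l=5 r=15: 11+38=49 <73, l++
l=6 r=15: 15+38=53 <73, l++

l=7, r=15, sum=54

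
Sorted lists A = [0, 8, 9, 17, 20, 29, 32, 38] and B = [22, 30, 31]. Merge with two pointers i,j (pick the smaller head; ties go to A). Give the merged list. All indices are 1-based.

i=1 j=1: A[i]=0<=B[j]=22 take 0, i++
i=2 j=1: A[i]=8<=B[j]=22 take 8, i++
i=3 j=1: A[i]=9<=B[j]=22 take 9, i++
i=4 j=1: A[i]=17<=B[j]=22 take 17, i++
i=5 j=1: A[i]=20<=B[j]=22 take 20, i++
i=6 j=1: A[i]=29>B[j]=22 take 22, j++
i=6 j=2: A[i]=29<=B[j]=30 take 29, i++
i=7 j=2: A[i]=32>B[j]=30 take 30, j++
i=7 j=3: A[i]=32>B[j]=31 take 31, j++
i=7 j=4: B done, take A[i]=32, i++
i=8 j=4: B done, take A[i]=38, i++

[0, 8, 9, 17, 20, 22, 29, 30, 31, 32, 38]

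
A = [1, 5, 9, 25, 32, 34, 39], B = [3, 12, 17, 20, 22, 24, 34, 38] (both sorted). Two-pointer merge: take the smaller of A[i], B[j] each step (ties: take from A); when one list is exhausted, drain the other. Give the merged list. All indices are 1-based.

i=1 j=1: A[i]=1<=B[j]=3 take 1, i++
i=2 j=1: A[i]=5>B[j]=3 take 3, j++
i=2 j=2: A[i]=5<=B[j]=12 take 5, i++
i=3 j=2: A[i]=9<=B[j]=12 take 9, i++
i=4 j=2: A[i]=25>B[j]=12 take 12, j++
i=4 j=3: A[i]=25>B[j]=17 take 17, j++
i=4 j=4: A[i]=25>B[j]=20 take 20, j++
i=4 j=5: A[i]=25>B[j]=22 take 22, j++
i=4 j=6: A[i]=25>B[j]=24 take 24, j++
i=4 j=7: A[i]=25<=B[j]=34 take 25, i++
i=5 j=7: A[i]=32<=B[j]=34 take 32, i++
i=6 j=7: A[i]=34<=B[j]=34 take 34, i++
i=7 j=7: A[i]=39>B[j]=34 take 34, j++
i=7 j=8: A[i]=39>B[j]=38 take 38, j++
i=7 j=9: B done, take A[i]=39, i++

[1, 3, 5, 9, 12, 17, 20, 22, 24, 25, 32, 34, 34, 38, 39]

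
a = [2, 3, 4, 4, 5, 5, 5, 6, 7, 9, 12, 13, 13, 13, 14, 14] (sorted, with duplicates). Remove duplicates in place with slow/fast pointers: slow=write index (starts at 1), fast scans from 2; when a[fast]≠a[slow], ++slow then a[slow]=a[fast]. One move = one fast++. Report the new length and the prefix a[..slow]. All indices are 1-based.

slow=1 fast=2: a[fast]=3≠a[slow]=2 write a[2]=3, slow++,fast++
slow=2 fast=3: a[fast]=4≠a[slow]=3 write a[3]=4, slow++,fast++
slow=3 fast=4: a[fast]=4=a[slow] dup, fast++
slow=3 fast=5: a[fast]=5≠a[slow]=4 write a[4]=5, slow++,fast++
slow=4 fast=6: a[fast]=5=a[slow] dup, fast++
slow=4 fast=7: a[fast]=5=a[slow] dup, fast++
slow=4 fast=8: a[fast]=6≠a[slow]=5 write a[5]=6, slow++,fast++
slow=5 fast=9: a[fast]=7≠a[slow]=6 write a[6]=7, slow++,fast++
slow=6 fast=10: a[fast]=9≠a[slow]=7 write a[7]=9, slow++,fast++
slow=7 fast=11: a[fast]=12≠a[slow]=9 write a[8]=12, slow++,fast++
slow=8 fast=12: a[fast]=13≠a[slow]=12 write a[9]=13, slow++,fast++
slow=9 fast=13: a[fast]=13=a[slow] dup, fast++
slow=9 fast=14: a[fast]=13=a[slow] dup, fast++
slow=9 fast=15: a[fast]=14≠a[slow]=13 write a[10]=14, slow++,fast++
slow=10 fast=16: a[fast]=14=a[slow] dup, fast++

length 10; prefix = [2, 3, 4, 5, 6, 7, 9, 12, 13, 14]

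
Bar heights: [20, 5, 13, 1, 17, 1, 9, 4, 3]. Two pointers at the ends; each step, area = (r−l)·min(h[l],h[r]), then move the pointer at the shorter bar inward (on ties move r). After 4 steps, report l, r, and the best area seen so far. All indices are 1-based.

l=1 r=9: min(20,3)*8=24 best=24 *, r--
l=1 r=8: min(20,4)*7=28 best=28 *, r--
l=1 r=7: min(20,9)*6=54 best=54 *, r--
l=1 r=6: min(20,1)*5=5 best=54, r--

l=1, r=5, best area=54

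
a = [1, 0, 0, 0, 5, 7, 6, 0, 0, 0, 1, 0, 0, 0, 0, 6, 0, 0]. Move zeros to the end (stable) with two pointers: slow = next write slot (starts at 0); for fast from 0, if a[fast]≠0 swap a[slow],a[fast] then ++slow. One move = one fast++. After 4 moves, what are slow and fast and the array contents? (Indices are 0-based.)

slow=1, fast=4, a=[1, 0, 0, 0, 5, 7, 6, 0, 0, 0, 1, 0, 0, 0, 0, 6, 0, 0]

slow=0 fast=0: a[fast]=1≠0 swap→a[0]=1, slow++,fast++
slow=1 fast=1: a[fast]=0, fast++
slow=1 fast=2: a[fast]=0, fast++
slow=1 fast=3: a[fast]=0, fast++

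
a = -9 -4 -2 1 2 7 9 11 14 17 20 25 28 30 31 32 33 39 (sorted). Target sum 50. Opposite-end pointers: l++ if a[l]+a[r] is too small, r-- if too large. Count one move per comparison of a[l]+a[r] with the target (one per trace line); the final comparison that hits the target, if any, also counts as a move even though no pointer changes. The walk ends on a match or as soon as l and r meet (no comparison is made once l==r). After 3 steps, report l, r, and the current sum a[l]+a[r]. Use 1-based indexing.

[1,18] -9+39=30 <50 → l++
[2,18] -4+39=35 <50 → l++
[3,18] -2+39=37 <50 → l++

l=4, r=18, sum=40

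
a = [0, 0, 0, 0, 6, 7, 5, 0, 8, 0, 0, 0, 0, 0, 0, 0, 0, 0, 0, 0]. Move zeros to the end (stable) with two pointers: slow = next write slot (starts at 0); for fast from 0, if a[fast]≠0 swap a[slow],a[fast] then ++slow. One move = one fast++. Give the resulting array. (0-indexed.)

(s=0,f=0) a[fast]=0 → fast++
(s=0,f=1) a[fast]=0 → fast++
(s=0,f=2) a[fast]=0 → fast++
(s=0,f=3) a[fast]=0 → fast++
(s=0,f=4) a[fast]=6≠0 swap→a[0]=6 → slow++,fast++
(s=1,f=5) a[fast]=7≠0 swap→a[1]=7 → slow++,fast++
(s=2,f=6) a[fast]=5≠0 swap→a[2]=5 → slow++,fast++
(s=3,f=7) a[fast]=0 → fast++
(s=3,f=8) a[fast]=8≠0 swap→a[3]=8 → slow++,fast++
(s=4,f=9) a[fast]=0 → fast++
(s=4,f=10) a[fast]=0 → fast++
(s=4,f=11) a[fast]=0 → fast++
(s=4,f=12) a[fast]=0 → fast++
(s=4,f=13) a[fast]=0 → fast++
(s=4,f=14) a[fast]=0 → fast++
(s=4,f=15) a[fast]=0 → fast++
(s=4,f=16) a[fast]=0 → fast++
(s=4,f=17) a[fast]=0 → fast++
(s=4,f=18) a[fast]=0 → fast++
(s=4,f=19) a[fast]=0 → fast++

[6, 7, 5, 8, 0, 0, 0, 0, 0, 0, 0, 0, 0, 0, 0, 0, 0, 0, 0, 0]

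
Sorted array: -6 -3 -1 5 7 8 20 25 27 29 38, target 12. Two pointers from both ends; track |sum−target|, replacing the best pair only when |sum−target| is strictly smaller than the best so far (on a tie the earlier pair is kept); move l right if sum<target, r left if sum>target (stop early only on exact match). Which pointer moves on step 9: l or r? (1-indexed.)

r

[1,11] -6+38=32 d=20 * → r--
[1,10] -6+29=23 d=11 * → r--
[1,9] -6+27=21 d=9 * → r--
[1,8] -6+25=19 d=7 * → r--
[1,7] -6+20=14 d=2 * → r--
[1,6] -6+8=2 d=10 → l++
[2,6] -3+8=5 d=7 → l++
[3,6] -1+8=7 d=5 → l++
[4,6] 5+8=13 d=1 * → r--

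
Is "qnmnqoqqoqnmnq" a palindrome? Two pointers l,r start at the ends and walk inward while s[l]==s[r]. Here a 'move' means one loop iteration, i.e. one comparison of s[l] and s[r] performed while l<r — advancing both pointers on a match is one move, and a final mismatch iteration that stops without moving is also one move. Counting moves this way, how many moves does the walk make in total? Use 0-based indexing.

[0,13] 'q'=='q' → l++,r--
[1,12] 'n'=='n' → l++,r--
[2,11] 'm'=='m' → l++,r--
[3,10] 'n'=='n' → l++,r--
[4,9] 'q'=='q' → l++,r--
[5,8] 'o'=='o' → l++,r--
[6,7] 'q'=='q' → l++,r--

7 moves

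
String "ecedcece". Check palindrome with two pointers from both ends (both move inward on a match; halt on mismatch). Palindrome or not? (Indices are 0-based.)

not a palindrome (mismatch at 3,4)

l=0 r=7: 'e'=='e', l++,r--
l=1 r=6: 'c'=='c', l++,r--
l=2 r=5: 'e'=='e', l++,r--
l=3 r=4: 'd'!='c', stop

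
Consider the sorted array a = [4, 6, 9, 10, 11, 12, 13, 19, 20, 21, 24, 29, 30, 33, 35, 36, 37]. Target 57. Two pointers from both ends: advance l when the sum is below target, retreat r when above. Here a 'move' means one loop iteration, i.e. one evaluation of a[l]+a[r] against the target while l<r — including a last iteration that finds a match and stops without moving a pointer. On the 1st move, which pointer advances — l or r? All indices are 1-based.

l

l=1 r=17: 4+37=41 <57, l++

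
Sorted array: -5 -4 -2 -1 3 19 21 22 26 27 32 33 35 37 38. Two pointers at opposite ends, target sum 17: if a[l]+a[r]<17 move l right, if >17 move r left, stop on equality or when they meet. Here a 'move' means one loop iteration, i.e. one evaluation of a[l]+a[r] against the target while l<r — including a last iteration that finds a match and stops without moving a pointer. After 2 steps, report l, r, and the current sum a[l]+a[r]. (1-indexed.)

l=1, r=13, sum=30

l=1 r=15: -5+38=33 >17, r--
l=1 r=14: -5+37=32 >17, r--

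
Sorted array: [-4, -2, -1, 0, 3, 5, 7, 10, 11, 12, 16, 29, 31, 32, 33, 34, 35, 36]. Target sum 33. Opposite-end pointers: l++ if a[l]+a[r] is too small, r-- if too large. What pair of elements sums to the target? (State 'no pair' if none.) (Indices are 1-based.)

l=1 r=18: -4+36=32 <33, l++
l=2 r=18: -2+36=34 >33, r--
l=2 r=17: -2+35=33, found

(-2, 35)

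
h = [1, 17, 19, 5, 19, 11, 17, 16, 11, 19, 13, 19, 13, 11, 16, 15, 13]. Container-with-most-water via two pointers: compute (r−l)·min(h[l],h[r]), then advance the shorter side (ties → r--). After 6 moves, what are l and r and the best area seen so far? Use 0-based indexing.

l=1, r=11, best area=210

[0,16] min(1,13)*16=16 best=16 * → l++
[1,16] min(17,13)*15=195 best=195 * → r--
[1,15] min(17,15)*14=210 best=210 * → r--
[1,14] min(17,16)*13=208 best=210 → r--
[1,13] min(17,11)*12=132 best=210 → r--
[1,12] min(17,13)*11=143 best=210 → r--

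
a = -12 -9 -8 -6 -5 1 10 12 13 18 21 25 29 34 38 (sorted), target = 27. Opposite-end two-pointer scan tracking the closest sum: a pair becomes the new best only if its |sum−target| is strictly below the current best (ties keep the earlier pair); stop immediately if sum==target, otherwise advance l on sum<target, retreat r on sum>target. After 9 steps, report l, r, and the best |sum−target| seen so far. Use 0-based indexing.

l=6, r=11, best |Δ|=1

l=0 r=14: -12+38=26 d=1 *, l++
l=1 r=14: -9+38=29 d=2, r--
l=1 r=13: -9+34=25 d=2, l++
l=2 r=13: -8+34=26 d=1, l++
l=3 r=13: -6+34=28 d=1, r--
l=3 r=12: -6+29=23 d=4, l++
l=4 r=12: -5+29=24 d=3, l++
l=5 r=12: 1+29=30 d=3, r--
l=5 r=11: 1+25=26 d=1, l++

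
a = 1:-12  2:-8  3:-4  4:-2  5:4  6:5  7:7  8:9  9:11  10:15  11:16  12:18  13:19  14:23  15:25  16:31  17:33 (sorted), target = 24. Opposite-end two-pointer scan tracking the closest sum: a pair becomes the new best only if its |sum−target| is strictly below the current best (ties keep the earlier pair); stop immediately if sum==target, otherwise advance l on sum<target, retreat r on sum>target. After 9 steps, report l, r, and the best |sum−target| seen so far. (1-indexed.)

l=1 r=17: -12+33=21 d=3 *, l++
l=2 r=17: -8+33=25 d=1 *, r--
l=2 r=16: -8+31=23 d=1, l++
l=3 r=16: -4+31=27 d=3, r--
l=3 r=15: -4+25=21 d=3, l++
l=4 r=15: -2+25=23 d=1, l++
l=5 r=15: 4+25=29 d=5, r--
l=5 r=14: 4+23=27 d=3, r--
l=5 r=13: 4+19=23 d=1, l++

l=6, r=13, best |Δ|=1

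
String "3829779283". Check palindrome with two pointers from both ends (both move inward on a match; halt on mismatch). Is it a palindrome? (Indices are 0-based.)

l=0 r=9: '3'=='3', l++,r--
l=1 r=8: '8'=='8', l++,r--
l=2 r=7: '2'=='2', l++,r--
l=3 r=6: '9'=='9', l++,r--
l=4 r=5: '7'=='7', l++,r--

palindrome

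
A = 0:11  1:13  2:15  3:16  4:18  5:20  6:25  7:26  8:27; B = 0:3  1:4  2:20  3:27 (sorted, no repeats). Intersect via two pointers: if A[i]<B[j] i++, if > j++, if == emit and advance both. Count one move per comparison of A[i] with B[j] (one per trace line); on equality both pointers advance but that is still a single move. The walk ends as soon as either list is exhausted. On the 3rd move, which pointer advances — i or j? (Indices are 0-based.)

i

i=0 j=0: 11>3, j++
i=0 j=1: 11>4, j++
i=0 j=2: 11<20, i++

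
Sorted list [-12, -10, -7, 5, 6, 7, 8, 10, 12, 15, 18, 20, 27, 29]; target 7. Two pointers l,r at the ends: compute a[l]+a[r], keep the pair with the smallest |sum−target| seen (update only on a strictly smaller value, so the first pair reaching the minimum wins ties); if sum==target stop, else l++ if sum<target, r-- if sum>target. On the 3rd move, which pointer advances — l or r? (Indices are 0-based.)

[0,13] -12+29=17 d=10 * → r--
[0,12] -12+27=15 d=8 * → r--
[0,11] -12+20=8 d=1 * → r--

r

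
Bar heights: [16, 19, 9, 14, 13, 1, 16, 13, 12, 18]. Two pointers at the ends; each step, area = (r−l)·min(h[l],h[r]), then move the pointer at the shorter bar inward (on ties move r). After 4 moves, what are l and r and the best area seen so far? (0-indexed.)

l=0 r=9: min(16,18)*9=144 best=144 *, l++
l=1 r=9: min(19,18)*8=144 best=144, r--
l=1 r=8: min(19,12)*7=84 best=144, r--
l=1 r=7: min(19,13)*6=78 best=144, r--

l=1, r=6, best area=144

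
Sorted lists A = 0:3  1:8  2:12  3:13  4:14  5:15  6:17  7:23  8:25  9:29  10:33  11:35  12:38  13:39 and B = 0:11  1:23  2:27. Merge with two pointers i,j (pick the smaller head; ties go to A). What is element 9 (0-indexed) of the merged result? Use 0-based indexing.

i=0 j=0: A[i]=3<=B[j]=11 take 3, i++
i=1 j=0: A[i]=8<=B[j]=11 take 8, i++
i=2 j=0: A[i]=12>B[j]=11 take 11, j++
i=2 j=1: A[i]=12<=B[j]=23 take 12, i++
i=3 j=1: A[i]=13<=B[j]=23 take 13, i++
i=4 j=1: A[i]=14<=B[j]=23 take 14, i++
i=5 j=1: A[i]=15<=B[j]=23 take 15, i++
i=6 j=1: A[i]=17<=B[j]=23 take 17, i++
i=7 j=1: A[i]=23<=B[j]=23 take 23, i++
i=8 j=1: A[i]=25>B[j]=23 take 23, j++
i=8 j=2: A[i]=25<=B[j]=27 take 25, i++
i=9 j=2: A[i]=29>B[j]=27 take 27, j++
i=9 j=3: B done, take A[i]=29, i++
i=10 j=3: B done, take A[i]=33, i++
i=11 j=3: B done, take A[i]=35, i++
i=12 j=3: B done, take A[i]=38, i++
i=13 j=3: B done, take A[i]=39, i++

merged[9] = 23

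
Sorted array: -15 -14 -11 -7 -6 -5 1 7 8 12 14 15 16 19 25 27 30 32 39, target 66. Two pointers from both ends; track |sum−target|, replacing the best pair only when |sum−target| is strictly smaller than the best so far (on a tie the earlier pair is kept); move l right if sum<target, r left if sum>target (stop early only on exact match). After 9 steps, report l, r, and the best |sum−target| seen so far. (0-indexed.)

l=9, r=18, best |Δ|=19

l=0 r=18: -15+39=24 d=42 *, l++
l=1 r=18: -14+39=25 d=41 *, l++
l=2 r=18: -11+39=28 d=38 *, l++
l=3 r=18: -7+39=32 d=34 *, l++
l=4 r=18: -6+39=33 d=33 *, l++
l=5 r=18: -5+39=34 d=32 *, l++
l=6 r=18: 1+39=40 d=26 *, l++
l=7 r=18: 7+39=46 d=20 *, l++
l=8 r=18: 8+39=47 d=19 *, l++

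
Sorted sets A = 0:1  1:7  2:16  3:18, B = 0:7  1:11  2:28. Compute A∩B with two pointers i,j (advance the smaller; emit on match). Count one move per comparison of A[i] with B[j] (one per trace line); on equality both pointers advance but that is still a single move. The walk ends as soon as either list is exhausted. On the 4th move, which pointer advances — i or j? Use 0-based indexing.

i=0 j=0: 1<7, i++
i=1 j=0: 7==7 emit, i++,j++
i=2 j=1: 16>11, j++
i=2 j=2: 16<28, i++

i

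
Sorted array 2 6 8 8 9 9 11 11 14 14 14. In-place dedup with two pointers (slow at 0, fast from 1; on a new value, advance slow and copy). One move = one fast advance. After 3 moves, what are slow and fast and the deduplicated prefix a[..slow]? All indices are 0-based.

(s=0,f=1) a[fast]=6≠a[slow]=2 write a[1]=6 → slow++,fast++
(s=1,f=2) a[fast]=8≠a[slow]=6 write a[2]=8 → slow++,fast++
(s=2,f=3) a[fast]=8=a[slow] dup → fast++

slow=2, fast=4, prefix=[2, 6, 8]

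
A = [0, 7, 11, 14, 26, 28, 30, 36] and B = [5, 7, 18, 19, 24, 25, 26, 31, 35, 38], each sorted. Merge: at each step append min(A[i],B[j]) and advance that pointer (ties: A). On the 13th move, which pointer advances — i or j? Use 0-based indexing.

i=0 j=0: A[i]=0<=B[j]=5 take 0, i++
i=1 j=0: A[i]=7>B[j]=5 take 5, j++
i=1 j=1: A[i]=7<=B[j]=7 take 7, i++
i=2 j=1: A[i]=11>B[j]=7 take 7, j++
i=2 j=2: A[i]=11<=B[j]=18 take 11, i++
i=3 j=2: A[i]=14<=B[j]=18 take 14, i++
i=4 j=2: A[i]=26>B[j]=18 take 18, j++
i=4 j=3: A[i]=26>B[j]=19 take 19, j++
i=4 j=4: A[i]=26>B[j]=24 take 24, j++
i=4 j=5: A[i]=26>B[j]=25 take 25, j++
i=4 j=6: A[i]=26<=B[j]=26 take 26, i++
i=5 j=6: A[i]=28>B[j]=26 take 26, j++
i=5 j=7: A[i]=28<=B[j]=31 take 28, i++

i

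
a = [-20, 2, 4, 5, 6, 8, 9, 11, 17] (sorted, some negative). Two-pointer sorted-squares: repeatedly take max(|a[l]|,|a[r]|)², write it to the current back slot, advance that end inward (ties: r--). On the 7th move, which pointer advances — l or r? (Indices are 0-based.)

r

l=0 r=8: |-20|>|17| out[8]=400, l++
l=1 r=8: |2|<=|17| out[7]=289, r--
l=1 r=7: |2|<=|11| out[6]=121, r--
l=1 r=6: |2|<=|9| out[5]=81, r--
l=1 r=5: |2|<=|8| out[4]=64, r--
l=1 r=4: |2|<=|6| out[3]=36, r--
l=1 r=3: |2|<=|5| out[2]=25, r--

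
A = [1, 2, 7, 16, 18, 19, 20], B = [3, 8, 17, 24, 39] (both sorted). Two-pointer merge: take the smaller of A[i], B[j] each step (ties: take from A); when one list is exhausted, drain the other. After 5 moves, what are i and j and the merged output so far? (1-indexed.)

i=1 j=1: A[i]=1<=B[j]=3 take 1, i++
i=2 j=1: A[i]=2<=B[j]=3 take 2, i++
i=3 j=1: A[i]=7>B[j]=3 take 3, j++
i=3 j=2: A[i]=7<=B[j]=8 take 7, i++
i=4 j=2: A[i]=16>B[j]=8 take 8, j++

i=4, j=3, merged so far=[1, 2, 3, 7, 8]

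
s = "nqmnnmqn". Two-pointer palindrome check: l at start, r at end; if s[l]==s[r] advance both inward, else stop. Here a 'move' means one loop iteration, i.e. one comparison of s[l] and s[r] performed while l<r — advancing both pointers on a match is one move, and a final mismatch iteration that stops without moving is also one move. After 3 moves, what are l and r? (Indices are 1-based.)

l=1 r=8: 'n'=='n', l++,r--
l=2 r=7: 'q'=='q', l++,r--
l=3 r=6: 'm'=='m', l++,r--

l=4, r=5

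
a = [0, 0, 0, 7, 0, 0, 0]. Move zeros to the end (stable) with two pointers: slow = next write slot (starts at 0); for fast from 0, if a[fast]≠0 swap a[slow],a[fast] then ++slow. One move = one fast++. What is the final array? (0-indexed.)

slow=0 fast=0: a[fast]=0, fast++
slow=0 fast=1: a[fast]=0, fast++
slow=0 fast=2: a[fast]=0, fast++
slow=0 fast=3: a[fast]=7≠0 swap→a[0]=7, slow++,fast++
slow=1 fast=4: a[fast]=0, fast++
slow=1 fast=5: a[fast]=0, fast++
slow=1 fast=6: a[fast]=0, fast++

[7, 0, 0, 0, 0, 0, 0]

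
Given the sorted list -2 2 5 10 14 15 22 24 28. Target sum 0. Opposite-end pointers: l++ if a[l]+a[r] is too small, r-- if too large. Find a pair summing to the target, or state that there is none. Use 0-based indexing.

(-2, 2)

[0,8] -2+28=26 >0 → r--
[0,7] -2+24=22 >0 → r--
[0,6] -2+22=20 >0 → r--
[0,5] -2+15=13 >0 → r--
[0,4] -2+14=12 >0 → r--
[0,3] -2+10=8 >0 → r--
[0,2] -2+5=3 >0 → r--
[0,1] -2+2=0 → found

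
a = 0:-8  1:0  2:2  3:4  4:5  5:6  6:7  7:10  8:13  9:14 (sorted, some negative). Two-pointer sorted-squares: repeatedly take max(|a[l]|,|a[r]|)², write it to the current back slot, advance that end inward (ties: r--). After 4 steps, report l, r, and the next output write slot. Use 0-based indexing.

l=1, r=6, next write slot=5

[0,9] |-8|<=|14| out[9]=196 → r--
[0,8] |-8|<=|13| out[8]=169 → r--
[0,7] |-8|<=|10| out[7]=100 → r--
[0,6] |-8|>|7| out[6]=64 → l++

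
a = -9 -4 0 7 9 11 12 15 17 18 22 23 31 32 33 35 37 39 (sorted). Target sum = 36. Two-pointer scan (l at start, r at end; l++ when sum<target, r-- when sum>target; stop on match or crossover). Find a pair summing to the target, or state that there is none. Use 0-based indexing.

[0,17] -9+39=30 <36 → l++
[1,17] -4+39=35 <36 → l++
[2,17] 0+39=39 >36 → r--
[2,16] 0+37=37 >36 → r--
[2,15] 0+35=35 <36 → l++
[3,15] 7+35=42 >36 → r--
[3,14] 7+33=40 >36 → r--
[3,13] 7+32=39 >36 → r--
[3,12] 7+31=38 >36 → r--
[3,11] 7+23=30 <36 → l++
[4,11] 9+23=32 <36 → l++
[5,11] 11+23=34 <36 → l++
[6,11] 12+23=35 <36 → l++
[7,11] 15+23=38 >36 → r--
[7,10] 15+22=37 >36 → r--
[7,9] 15+18=33 <36 → l++
[8,9] 17+18=35 <36 → l++

no pair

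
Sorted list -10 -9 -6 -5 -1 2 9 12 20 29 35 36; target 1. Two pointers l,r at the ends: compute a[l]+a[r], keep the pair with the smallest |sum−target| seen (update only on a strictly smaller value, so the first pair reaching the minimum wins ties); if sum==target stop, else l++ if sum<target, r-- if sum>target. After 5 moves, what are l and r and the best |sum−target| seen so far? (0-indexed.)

l=0, r=6, best |Δ|=1

l=0 r=11: -10+36=26 d=25 *, r--
l=0 r=10: -10+35=25 d=24 *, r--
l=0 r=9: -10+29=19 d=18 *, r--
l=0 r=8: -10+20=10 d=9 *, r--
l=0 r=7: -10+12=2 d=1 *, r--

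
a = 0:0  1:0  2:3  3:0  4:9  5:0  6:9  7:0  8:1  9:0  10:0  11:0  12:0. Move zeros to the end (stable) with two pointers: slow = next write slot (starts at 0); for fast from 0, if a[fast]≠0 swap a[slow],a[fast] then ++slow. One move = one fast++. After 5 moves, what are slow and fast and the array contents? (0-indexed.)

slow=0 fast=0: a[fast]=0, fast++
slow=0 fast=1: a[fast]=0, fast++
slow=0 fast=2: a[fast]=3≠0 swap→a[0]=3, slow++,fast++
slow=1 fast=3: a[fast]=0, fast++
slow=1 fast=4: a[fast]=9≠0 swap→a[1]=9, slow++,fast++

slow=2, fast=5, a=[3, 9, 0, 0, 0, 0, 9, 0, 1, 0, 0, 0, 0]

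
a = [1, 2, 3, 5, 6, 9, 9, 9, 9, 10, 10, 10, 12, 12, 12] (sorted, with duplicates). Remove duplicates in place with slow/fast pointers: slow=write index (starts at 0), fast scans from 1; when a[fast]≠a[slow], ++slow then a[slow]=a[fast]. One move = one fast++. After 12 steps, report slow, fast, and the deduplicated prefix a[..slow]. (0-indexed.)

(s=0,f=1) a[fast]=2≠a[slow]=1 write a[1]=2 → slow++,fast++
(s=1,f=2) a[fast]=3≠a[slow]=2 write a[2]=3 → slow++,fast++
(s=2,f=3) a[fast]=5≠a[slow]=3 write a[3]=5 → slow++,fast++
(s=3,f=4) a[fast]=6≠a[slow]=5 write a[4]=6 → slow++,fast++
(s=4,f=5) a[fast]=9≠a[slow]=6 write a[5]=9 → slow++,fast++
(s=5,f=6) a[fast]=9=a[slow] dup → fast++
(s=5,f=7) a[fast]=9=a[slow] dup → fast++
(s=5,f=8) a[fast]=9=a[slow] dup → fast++
(s=5,f=9) a[fast]=10≠a[slow]=9 write a[6]=10 → slow++,fast++
(s=6,f=10) a[fast]=10=a[slow] dup → fast++
(s=6,f=11) a[fast]=10=a[slow] dup → fast++
(s=6,f=12) a[fast]=12≠a[slow]=10 write a[7]=12 → slow++,fast++

slow=7, fast=13, prefix=[1, 2, 3, 5, 6, 9, 10, 12]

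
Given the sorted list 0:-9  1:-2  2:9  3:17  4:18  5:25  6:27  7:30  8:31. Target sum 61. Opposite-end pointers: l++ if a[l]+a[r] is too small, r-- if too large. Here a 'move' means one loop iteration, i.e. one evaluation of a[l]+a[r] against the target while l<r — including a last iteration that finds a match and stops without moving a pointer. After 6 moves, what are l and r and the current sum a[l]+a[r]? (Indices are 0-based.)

l=6, r=8, sum=58

[0,8] -9+31=22 <61 → l++
[1,8] -2+31=29 <61 → l++
[2,8] 9+31=40 <61 → l++
[3,8] 17+31=48 <61 → l++
[4,8] 18+31=49 <61 → l++
[5,8] 25+31=56 <61 → l++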